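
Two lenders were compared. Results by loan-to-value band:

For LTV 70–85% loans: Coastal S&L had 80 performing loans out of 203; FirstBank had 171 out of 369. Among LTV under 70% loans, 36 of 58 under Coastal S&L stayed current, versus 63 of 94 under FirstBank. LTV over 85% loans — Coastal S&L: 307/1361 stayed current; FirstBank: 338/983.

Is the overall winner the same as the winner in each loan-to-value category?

Yes

LTV 70–85%: Coastal S&L 80/203 = 39.4%, FirstBank 171/369 = 46.3% → FirstBank
LTV under 70%: Coastal S&L 36/58 = 62.1%, FirstBank 63/94 = 67.0% → FirstBank
LTV over 85%: Coastal S&L 307/1361 = 22.6%, FirstBank 338/983 = 34.4% → FirstBank
Overall: Coastal S&L 423/1622 = 26.1%, FirstBank 572/1446 = 39.6% → FirstBank
FirstBank wins overall and in every loan-to-value group — no reversal.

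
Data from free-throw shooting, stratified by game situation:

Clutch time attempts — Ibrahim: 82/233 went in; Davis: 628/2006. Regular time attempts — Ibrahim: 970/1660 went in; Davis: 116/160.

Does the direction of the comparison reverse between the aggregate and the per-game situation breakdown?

No

Clutch time: Ibrahim 82/233 = 35.2%, Davis 628/2006 = 31.3% → Ibrahim
Regular time: Ibrahim 970/1660 = 58.4%, Davis 116/160 = 72.5% → Davis
Overall: Ibrahim 1052/1893 = 55.6%, Davis 744/2166 = 34.3% → Ibrahim
Neither sweeps: Ibrahim wins 1 of 2 groups, Davis wins 1. Ibrahim wins overall but not every group — no Simpson reversal.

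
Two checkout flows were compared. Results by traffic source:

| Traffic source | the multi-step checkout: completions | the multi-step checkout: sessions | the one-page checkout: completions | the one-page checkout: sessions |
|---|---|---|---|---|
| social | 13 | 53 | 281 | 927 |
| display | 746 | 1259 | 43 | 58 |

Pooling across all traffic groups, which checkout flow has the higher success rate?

the multi-step checkout

Social: the multi-step checkout 13/53 = 24.5%, the one-page checkout 281/927 = 30.3% → the one-page checkout
Display: the multi-step checkout 746/1259 = 59.3%, the one-page checkout 43/58 = 74.1% → the one-page checkout
Overall: the multi-step checkout 759/1312 = 57.9%, the one-page checkout 324/985 = 32.9% → the multi-step checkout
(The one-page checkout wins every traffic group but the multi-step checkout wins overall — the one-page checkout's sessions skew toward the low-rate social group.)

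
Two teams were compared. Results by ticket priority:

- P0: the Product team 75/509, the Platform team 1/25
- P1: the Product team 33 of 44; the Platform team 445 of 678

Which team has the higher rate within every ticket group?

the Product team

P0: the Product team 75/509 = 14.7%, the Platform team 1/25 = 4.0% → the Product team
P1: the Product team 33/44 = 75.0%, the Platform team 445/678 = 65.6% → the Product team
The Product team has the higher rate in both groups.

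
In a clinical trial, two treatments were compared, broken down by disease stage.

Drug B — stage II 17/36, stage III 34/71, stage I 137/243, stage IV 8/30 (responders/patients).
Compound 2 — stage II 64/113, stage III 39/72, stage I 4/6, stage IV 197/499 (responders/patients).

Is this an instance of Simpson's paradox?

Stage II: Drug B 17/36 = 47.2%, Compound 2 64/113 = 56.6% → Compound 2
Stage III: Drug B 34/71 = 47.9%, Compound 2 39/72 = 54.2% → Compound 2
Stage I: Drug B 137/243 = 56.4%, Compound 2 4/6 = 66.7% → Compound 2
Stage IV: Drug B 8/30 = 26.7%, Compound 2 197/499 = 39.5% → Compound 2
Overall: Drug B 196/380 = 51.6%, Compound 2 304/690 = 44.1% → Drug B
Compound 2 wins each disease group but Drug B wins overall — the comparison reverses. Compound 2's patients skew toward stage IV, which has a lower base rate.

Yes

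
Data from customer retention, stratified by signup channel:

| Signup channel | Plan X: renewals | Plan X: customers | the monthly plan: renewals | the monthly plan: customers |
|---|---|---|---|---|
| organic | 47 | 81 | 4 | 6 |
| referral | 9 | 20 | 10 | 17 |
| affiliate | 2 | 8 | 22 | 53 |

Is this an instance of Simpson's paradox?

Yes

Organic: Plan X 47/81 = 58.0%, the monthly plan 4/6 = 66.7% → the monthly plan
Referral: Plan X 9/20 = 45.0%, the monthly plan 10/17 = 58.8% → the monthly plan
Affiliate: Plan X 2/8 = 25.0%, the monthly plan 22/53 = 41.5% → the monthly plan
Overall: Plan X 58/109 = 53.2%, the monthly plan 36/76 = 47.4% → Plan X
The monthly plan wins each signup group but Plan X wins overall — the comparison reverses. The monthly plan's customers skew toward affiliate, which has a lower base rate.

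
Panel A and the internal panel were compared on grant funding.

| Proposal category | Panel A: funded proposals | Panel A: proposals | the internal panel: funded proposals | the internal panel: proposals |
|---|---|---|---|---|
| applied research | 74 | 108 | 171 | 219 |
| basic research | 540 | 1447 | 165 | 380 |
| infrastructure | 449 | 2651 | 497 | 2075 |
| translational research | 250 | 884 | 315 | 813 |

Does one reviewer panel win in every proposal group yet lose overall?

No

Applied research: Panel A 74/108 = 68.5%, the internal panel 171/219 = 78.1% → the internal panel
Basic research: Panel A 540/1447 = 37.3%, the internal panel 165/380 = 43.4% → the internal panel
Infrastructure: Panel A 449/2651 = 16.9%, the internal panel 497/2075 = 24.0% → the internal panel
Translational research: Panel A 250/884 = 28.3%, the internal panel 315/813 = 38.7% → the internal panel
Overall: Panel A 1313/5090 = 25.8%, the internal panel 1148/3487 = 32.9% → the internal panel
The internal panel wins overall and in every proposal group — no reversal.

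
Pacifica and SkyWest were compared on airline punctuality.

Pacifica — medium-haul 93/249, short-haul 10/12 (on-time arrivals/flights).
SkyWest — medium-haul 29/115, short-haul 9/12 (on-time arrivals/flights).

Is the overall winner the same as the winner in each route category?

Yes

Medium-haul: Pacifica 93/249 = 37.3%, SkyWest 29/115 = 25.2% → Pacifica
Short-haul: Pacifica 10/12 = 83.3%, SkyWest 9/12 = 75.0% → Pacifica
Overall: Pacifica 103/261 = 39.5%, SkyWest 38/127 = 29.9% → Pacifica
Pacifica wins overall and in every route group — no reversal.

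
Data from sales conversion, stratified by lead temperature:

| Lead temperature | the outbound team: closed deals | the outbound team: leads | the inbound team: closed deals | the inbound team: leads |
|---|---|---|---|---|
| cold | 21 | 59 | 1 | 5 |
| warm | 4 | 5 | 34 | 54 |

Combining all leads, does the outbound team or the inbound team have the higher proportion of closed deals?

the inbound team

Cold: the outbound team 21/59 = 35.6%, the inbound team 1/5 = 20.0% → the outbound team
Warm: the outbound team 4/5 = 80.0%, the inbound team 34/54 = 63.0% → the outbound team
Overall: the outbound team 25/64 = 39.1%, the inbound team 35/59 = 59.3% → the inbound team
(The outbound team wins every lead group but the inbound team wins overall — the outbound team's leads skew toward the low-rate cold group.)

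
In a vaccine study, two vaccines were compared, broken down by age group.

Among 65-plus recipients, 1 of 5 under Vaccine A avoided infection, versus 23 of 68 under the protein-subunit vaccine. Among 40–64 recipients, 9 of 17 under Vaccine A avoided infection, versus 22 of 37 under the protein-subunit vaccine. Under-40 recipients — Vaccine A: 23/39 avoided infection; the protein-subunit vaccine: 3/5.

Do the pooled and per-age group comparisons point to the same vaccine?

65-plus: Vaccine A 1/5 = 20.0%, the protein-subunit vaccine 23/68 = 33.8% → the protein-subunit vaccine
40–64: Vaccine A 9/17 = 52.9%, the protein-subunit vaccine 22/37 = 59.5% → the protein-subunit vaccine
Under-40: Vaccine A 23/39 = 59.0%, the protein-subunit vaccine 3/5 = 60.0% → the protein-subunit vaccine
Overall: Vaccine A 33/61 = 54.1%, the protein-subunit vaccine 48/110 = 43.6% → Vaccine A
The protein-subunit vaccine wins each age group but Vaccine A wins overall — the comparison reverses. The protein-subunit vaccine's recipients skew toward 65-plus, which has a lower base rate.

No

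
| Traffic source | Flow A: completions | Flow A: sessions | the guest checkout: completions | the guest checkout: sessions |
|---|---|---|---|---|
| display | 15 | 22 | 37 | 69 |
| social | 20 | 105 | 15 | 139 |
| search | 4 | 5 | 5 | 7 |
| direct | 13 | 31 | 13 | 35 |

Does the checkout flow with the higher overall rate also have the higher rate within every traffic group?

Display: Flow A 15/22 = 68.2%, the guest checkout 37/69 = 53.6% → Flow A
Social: Flow A 20/105 = 19.0%, the guest checkout 15/139 = 10.8% → Flow A
Search: Flow A 4/5 = 80.0%, the guest checkout 5/7 = 71.4% → Flow A
Direct: Flow A 13/31 = 41.9%, the guest checkout 13/35 = 37.1% → Flow A
Overall: Flow A 52/163 = 31.9%, the guest checkout 70/250 = 28.0% → Flow A
Flow A wins overall and in every traffic group — no reversal.

Yes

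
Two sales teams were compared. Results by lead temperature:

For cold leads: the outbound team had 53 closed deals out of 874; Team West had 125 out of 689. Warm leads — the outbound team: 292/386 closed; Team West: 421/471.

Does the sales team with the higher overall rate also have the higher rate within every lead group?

Cold: the outbound team 53/874 = 6.1%, Team West 125/689 = 18.1% → Team West
Warm: the outbound team 292/386 = 75.6%, Team West 421/471 = 89.4% → Team West
Overall: the outbound team 345/1260 = 27.4%, Team West 546/1160 = 47.1% → Team West
Team West wins overall and in every lead group — no reversal.

Yes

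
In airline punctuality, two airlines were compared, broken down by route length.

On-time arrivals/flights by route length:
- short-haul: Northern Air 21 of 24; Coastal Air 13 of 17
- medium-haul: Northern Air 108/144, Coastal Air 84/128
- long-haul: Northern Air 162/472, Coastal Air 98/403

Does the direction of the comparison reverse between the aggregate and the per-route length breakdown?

No

Short-haul: Northern Air 21/24 = 87.5%, Coastal Air 13/17 = 76.5% → Northern Air
Medium-haul: Northern Air 108/144 = 75.0%, Coastal Air 84/128 = 65.6% → Northern Air
Long-haul: Northern Air 162/472 = 34.3%, Coastal Air 98/403 = 24.3% → Northern Air
Overall: Northern Air 291/640 = 45.5%, Coastal Air 195/548 = 35.6% → Northern Air
Northern Air wins overall and in every route group — no reversal.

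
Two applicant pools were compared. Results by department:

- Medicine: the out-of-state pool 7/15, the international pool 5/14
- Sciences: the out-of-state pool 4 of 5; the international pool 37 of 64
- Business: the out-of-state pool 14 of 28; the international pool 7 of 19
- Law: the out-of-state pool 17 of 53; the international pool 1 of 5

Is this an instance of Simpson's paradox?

Yes

Medicine: the out-of-state pool 7/15 = 46.7%, the international pool 5/14 = 35.7% → the out-of-state pool
Sciences: the out-of-state pool 4/5 = 80.0%, the international pool 37/64 = 57.8% → the out-of-state pool
Business: the out-of-state pool 14/28 = 50.0%, the international pool 7/19 = 36.8% → the out-of-state pool
Law: the out-of-state pool 17/53 = 32.1%, the international pool 1/5 = 20.0% → the out-of-state pool
Overall: the out-of-state pool 42/101 = 41.6%, the international pool 50/102 = 49.0% → the international pool
The out-of-state pool wins each department group but the international pool wins overall — the comparison reverses. The out-of-state pool's applicants skew toward Law, which has a lower base rate.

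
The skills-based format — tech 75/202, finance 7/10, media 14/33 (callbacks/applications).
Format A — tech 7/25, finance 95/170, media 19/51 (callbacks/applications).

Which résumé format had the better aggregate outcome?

Format A

Tech: the skills-based format 75/202 = 37.1%, Format A 7/25 = 28.0% → the skills-based format
Finance: the skills-based format 7/10 = 70.0%, Format A 95/170 = 55.9% → the skills-based format
Media: the skills-based format 14/33 = 42.4%, Format A 19/51 = 37.3% → the skills-based format
Overall: the skills-based format 96/245 = 39.2%, Format A 121/246 = 49.2% → Format A
(The skills-based format wins every industry group but Format A wins overall — the skills-based format's applications skew toward the low-rate tech group.)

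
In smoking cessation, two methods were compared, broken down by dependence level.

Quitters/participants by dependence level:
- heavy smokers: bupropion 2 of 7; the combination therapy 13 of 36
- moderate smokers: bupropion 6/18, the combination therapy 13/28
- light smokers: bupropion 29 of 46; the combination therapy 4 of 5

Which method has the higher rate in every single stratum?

the combination therapy

Heavy smokers: bupropion 2/7 = 28.6%, the combination therapy 13/36 = 36.1% → the combination therapy
Moderate smokers: bupropion 6/18 = 33.3%, the combination therapy 13/28 = 46.4% → the combination therapy
Light smokers: bupropion 29/46 = 63.0%, the combination therapy 4/5 = 80.0% → the combination therapy
The combination therapy has the higher rate in all 3 groups.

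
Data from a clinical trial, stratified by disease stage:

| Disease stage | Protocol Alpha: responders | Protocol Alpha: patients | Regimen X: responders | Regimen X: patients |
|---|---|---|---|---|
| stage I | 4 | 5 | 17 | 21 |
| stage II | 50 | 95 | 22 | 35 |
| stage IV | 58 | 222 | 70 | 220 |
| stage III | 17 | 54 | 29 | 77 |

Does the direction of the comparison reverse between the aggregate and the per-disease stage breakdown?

Stage I: Protocol Alpha 4/5 = 80.0%, Regimen X 17/21 = 81.0% → Regimen X
Stage II: Protocol Alpha 50/95 = 52.6%, Regimen X 22/35 = 62.9% → Regimen X
Stage IV: Protocol Alpha 58/222 = 26.1%, Regimen X 70/220 = 31.8% → Regimen X
Stage III: Protocol Alpha 17/54 = 31.5%, Regimen X 29/77 = 37.7% → Regimen X
Overall: Protocol Alpha 129/376 = 34.3%, Regimen X 138/353 = 39.1% → Regimen X
Regimen X wins overall and in every disease group — no reversal.

No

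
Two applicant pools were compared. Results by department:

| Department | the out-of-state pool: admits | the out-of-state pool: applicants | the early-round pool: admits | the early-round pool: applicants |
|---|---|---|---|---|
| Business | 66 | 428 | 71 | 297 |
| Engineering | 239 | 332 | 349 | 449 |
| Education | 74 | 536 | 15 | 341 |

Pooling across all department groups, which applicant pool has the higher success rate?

Business: the out-of-state pool 66/428 = 15.4%, the early-round pool 71/297 = 23.9% → the early-round pool
Engineering: the out-of-state pool 239/332 = 72.0%, the early-round pool 349/449 = 77.7% → the early-round pool
Education: the out-of-state pool 74/536 = 13.8%, the early-round pool 15/341 = 4.4% → the out-of-state pool
Overall: the out-of-state pool 379/1296 = 29.2%, the early-round pool 435/1087 = 40.0% → the early-round pool
(Neither sweeps every department group, but the early-round pool has the higher pooled rate.)

the early-round pool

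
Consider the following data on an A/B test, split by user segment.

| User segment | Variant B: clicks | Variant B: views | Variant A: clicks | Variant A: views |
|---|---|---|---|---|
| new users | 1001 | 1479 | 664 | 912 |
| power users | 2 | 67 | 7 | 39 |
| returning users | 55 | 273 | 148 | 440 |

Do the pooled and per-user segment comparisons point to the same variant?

New users: Variant B 1001/1479 = 67.7%, Variant A 664/912 = 72.8% → Variant A
Power users: Variant B 2/67 = 3.0%, Variant A 7/39 = 17.9% → Variant A
Returning users: Variant B 55/273 = 20.1%, Variant A 148/440 = 33.6% → Variant A
Overall: Variant B 1058/1819 = 58.2%, Variant A 819/1391 = 58.9% → Variant A
Variant A wins overall and in every user group — no reversal.

Yes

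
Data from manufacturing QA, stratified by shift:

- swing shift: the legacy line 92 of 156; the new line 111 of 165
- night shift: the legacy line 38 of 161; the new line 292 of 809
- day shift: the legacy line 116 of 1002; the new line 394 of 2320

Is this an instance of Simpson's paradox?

Swing shift: the legacy line 92/156 = 59.0%, the new line 111/165 = 67.3% → the new line
Night shift: the legacy line 38/161 = 23.6%, the new line 292/809 = 36.1% → the new line
Day shift: the legacy line 116/1002 = 11.6%, the new line 394/2320 = 17.0% → the new line
Overall: the legacy line 246/1319 = 18.7%, the new line 797/3294 = 24.2% → the new line
The new line wins overall and in every shift group — no reversal.

No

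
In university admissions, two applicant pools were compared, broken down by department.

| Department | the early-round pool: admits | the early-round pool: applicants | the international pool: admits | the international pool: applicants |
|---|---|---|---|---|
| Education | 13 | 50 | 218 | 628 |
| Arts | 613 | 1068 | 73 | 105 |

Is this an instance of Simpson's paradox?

Yes

Education: the early-round pool 13/50 = 26.0%, the international pool 218/628 = 34.7% → the international pool
Arts: the early-round pool 613/1068 = 57.4%, the international pool 73/105 = 69.5% → the international pool
Overall: the early-round pool 626/1118 = 56.0%, the international pool 291/733 = 39.7% → the early-round pool
The international pool wins each department group but the early-round pool wins overall — the comparison reverses. The international pool's applicants skew toward Education, which has a lower base rate.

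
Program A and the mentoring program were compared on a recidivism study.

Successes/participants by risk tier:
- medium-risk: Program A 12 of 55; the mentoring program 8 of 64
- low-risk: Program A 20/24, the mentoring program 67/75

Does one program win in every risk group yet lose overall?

No

Medium-risk: Program A 12/55 = 21.8%, the mentoring program 8/64 = 12.5% → Program A
Low-risk: Program A 20/24 = 83.3%, the mentoring program 67/75 = 89.3% → the mentoring program
Overall: Program A 32/79 = 40.5%, the mentoring program 75/139 = 54.0% → the mentoring program
Neither sweeps: Program A wins 1 of 2 groups, the mentoring program wins 1. The mentoring program wins overall but not every group — no Simpson reversal.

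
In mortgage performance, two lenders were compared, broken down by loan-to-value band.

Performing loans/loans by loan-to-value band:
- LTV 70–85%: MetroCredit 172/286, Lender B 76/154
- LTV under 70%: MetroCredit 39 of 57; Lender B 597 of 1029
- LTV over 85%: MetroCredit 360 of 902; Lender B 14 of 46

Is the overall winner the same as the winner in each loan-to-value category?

No

LTV 70–85%: MetroCredit 172/286 = 60.1%, Lender B 76/154 = 49.4% → MetroCredit
LTV under 70%: MetroCredit 39/57 = 68.4%, Lender B 597/1029 = 58.0% → MetroCredit
LTV over 85%: MetroCredit 360/902 = 39.9%, Lender B 14/46 = 30.4% → MetroCredit
Overall: MetroCredit 571/1245 = 45.9%, Lender B 687/1229 = 55.9% → Lender B
MetroCredit wins each loan-to-value group but Lender B wins overall — the comparison reverses. MetroCredit's loans skew toward LTV over 85%, which has a lower base rate.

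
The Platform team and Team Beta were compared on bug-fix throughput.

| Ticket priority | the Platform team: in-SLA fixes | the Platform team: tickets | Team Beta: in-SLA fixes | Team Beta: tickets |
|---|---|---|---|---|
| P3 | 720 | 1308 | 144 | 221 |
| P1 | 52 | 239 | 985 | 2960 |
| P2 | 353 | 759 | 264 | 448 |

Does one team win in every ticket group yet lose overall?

P3: the Platform team 720/1308 = 55.0%, Team Beta 144/221 = 65.2% → Team Beta
P1: the Platform team 52/239 = 21.8%, Team Beta 985/2960 = 33.3% → Team Beta
P2: the Platform team 353/759 = 46.5%, Team Beta 264/448 = 58.9% → Team Beta
Overall: the Platform team 1125/2306 = 48.8%, Team Beta 1393/3629 = 38.4% → the Platform team
Team Beta wins each ticket group but the Platform team wins overall — the comparison reverses. Team Beta's tickets skew toward P1, which has a lower base rate.

Yes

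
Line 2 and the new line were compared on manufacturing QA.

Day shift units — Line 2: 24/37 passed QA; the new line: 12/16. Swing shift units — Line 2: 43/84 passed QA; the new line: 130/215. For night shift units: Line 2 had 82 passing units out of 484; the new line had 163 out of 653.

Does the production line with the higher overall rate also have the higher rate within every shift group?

Yes

Day shift: Line 2 24/37 = 64.9%, the new line 12/16 = 75.0% → the new line
Swing shift: Line 2 43/84 = 51.2%, the new line 130/215 = 60.5% → the new line
Night shift: Line 2 82/484 = 16.9%, the new line 163/653 = 25.0% → the new line
Overall: Line 2 149/605 = 24.6%, the new line 305/884 = 34.5% → the new line
The new line wins overall and in every shift group — no reversal.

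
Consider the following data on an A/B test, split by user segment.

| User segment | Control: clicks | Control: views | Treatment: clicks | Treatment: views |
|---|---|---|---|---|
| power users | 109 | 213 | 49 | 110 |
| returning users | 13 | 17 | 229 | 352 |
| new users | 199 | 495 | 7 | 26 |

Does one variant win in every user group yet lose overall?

Yes

Power users: Control 109/213 = 51.2%, Treatment 49/110 = 44.5% → Control
Returning users: Control 13/17 = 76.5%, Treatment 229/352 = 65.1% → Control
New users: Control 199/495 = 40.2%, Treatment 7/26 = 26.9% → Control
Overall: Control 321/725 = 44.3%, Treatment 285/488 = 58.4% → Treatment
Control wins each user group but Treatment wins overall — the comparison reverses. Control's views skew toward new users, which has a lower base rate.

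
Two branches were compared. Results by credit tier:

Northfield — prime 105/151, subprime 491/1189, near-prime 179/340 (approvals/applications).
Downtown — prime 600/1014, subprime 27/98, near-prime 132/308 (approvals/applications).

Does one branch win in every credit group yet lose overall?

Prime: Northfield 105/151 = 69.5%, Downtown 600/1014 = 59.2% → Northfield
Subprime: Northfield 491/1189 = 41.3%, Downtown 27/98 = 27.6% → Northfield
Near-prime: Northfield 179/340 = 52.6%, Downtown 132/308 = 42.9% → Northfield
Overall: Northfield 775/1680 = 46.1%, Downtown 759/1420 = 53.5% → Downtown
Northfield wins each credit group but Downtown wins overall — the comparison reverses. Northfield's applications skew toward subprime, which has a lower base rate.

Yes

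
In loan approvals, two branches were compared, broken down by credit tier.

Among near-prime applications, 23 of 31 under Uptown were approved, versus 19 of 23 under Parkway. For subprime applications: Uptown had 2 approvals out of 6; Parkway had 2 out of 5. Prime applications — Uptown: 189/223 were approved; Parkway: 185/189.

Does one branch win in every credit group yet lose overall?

No

Near-prime: Uptown 23/31 = 74.2%, Parkway 19/23 = 82.6% → Parkway
Subprime: Uptown 2/6 = 33.3%, Parkway 2/5 = 40.0% → Parkway
Prime: Uptown 189/223 = 84.8%, Parkway 185/189 = 97.9% → Parkway
Overall: Uptown 214/260 = 82.3%, Parkway 206/217 = 94.9% → Parkway
Parkway wins overall and in every credit group — no reversal.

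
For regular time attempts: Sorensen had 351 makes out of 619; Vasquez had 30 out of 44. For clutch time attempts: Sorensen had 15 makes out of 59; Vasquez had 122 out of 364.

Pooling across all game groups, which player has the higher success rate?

Regular time: Sorensen 351/619 = 56.7%, Vasquez 30/44 = 68.2% → Vasquez
Clutch time: Sorensen 15/59 = 25.4%, Vasquez 122/364 = 33.5% → Vasquez
Overall: Sorensen 366/678 = 54.0%, Vasquez 152/408 = 37.3% → Sorensen
(Vasquez wins every game group but Sorensen wins overall — Vasquez's attempts skew toward the low-rate clutch time group.)

Sorensen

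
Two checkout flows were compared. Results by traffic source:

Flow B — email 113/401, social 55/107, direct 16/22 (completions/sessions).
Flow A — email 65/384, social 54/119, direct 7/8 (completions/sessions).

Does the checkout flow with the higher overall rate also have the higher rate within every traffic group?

Email: Flow B 113/401 = 28.2%, Flow A 65/384 = 16.9% → Flow B
Social: Flow B 55/107 = 51.4%, Flow A 54/119 = 45.4% → Flow B
Direct: Flow B 16/22 = 72.7%, Flow A 7/8 = 87.5% → Flow A
Overall: Flow B 184/530 = 34.7%, Flow A 126/511 = 24.7% → Flow B
Neither sweeps: Flow B wins 2 of 3 groups, Flow A wins 1. Flow B wins overall but not every group — no Simpson reversal.

No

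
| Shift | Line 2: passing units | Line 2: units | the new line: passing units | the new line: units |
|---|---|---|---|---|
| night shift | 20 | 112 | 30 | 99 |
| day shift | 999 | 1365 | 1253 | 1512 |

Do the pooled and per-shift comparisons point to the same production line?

Night shift: Line 2 20/112 = 17.9%, the new line 30/99 = 30.3% → the new line
Day shift: Line 2 999/1365 = 73.2%, the new line 1253/1512 = 82.9% → the new line
Overall: Line 2 1019/1477 = 69.0%, the new line 1283/1611 = 79.6% → the new line
The new line wins overall and in every shift group — no reversal.

Yes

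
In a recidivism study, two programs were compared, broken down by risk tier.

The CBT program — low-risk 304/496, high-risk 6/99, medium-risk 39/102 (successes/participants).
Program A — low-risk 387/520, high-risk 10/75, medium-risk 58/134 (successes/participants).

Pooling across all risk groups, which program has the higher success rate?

Low-risk: the CBT program 304/496 = 61.3%, Program A 387/520 = 74.4% → Program A
High-risk: the CBT program 6/99 = 6.1%, Program A 10/75 = 13.3% → Program A
Medium-risk: the CBT program 39/102 = 38.2%, Program A 58/134 = 43.3% → Program A
Overall: the CBT program 349/697 = 50.1%, Program A 455/729 = 62.4% → Program A

Program A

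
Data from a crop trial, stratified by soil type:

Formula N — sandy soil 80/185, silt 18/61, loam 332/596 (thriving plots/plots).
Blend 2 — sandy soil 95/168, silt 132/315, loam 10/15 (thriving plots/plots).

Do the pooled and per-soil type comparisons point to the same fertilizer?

Sandy soil: Formula N 80/185 = 43.2%, Blend 2 95/168 = 56.5% → Blend 2
Silt: Formula N 18/61 = 29.5%, Blend 2 132/315 = 41.9% → Blend 2
Loam: Formula N 332/596 = 55.7%, Blend 2 10/15 = 66.7% → Blend 2
Overall: Formula N 430/842 = 51.1%, Blend 2 237/498 = 47.6% → Formula N
Blend 2 wins each soil group but Formula N wins overall — the comparison reverses. Blend 2's plots skew toward silt, which has a lower base rate.

No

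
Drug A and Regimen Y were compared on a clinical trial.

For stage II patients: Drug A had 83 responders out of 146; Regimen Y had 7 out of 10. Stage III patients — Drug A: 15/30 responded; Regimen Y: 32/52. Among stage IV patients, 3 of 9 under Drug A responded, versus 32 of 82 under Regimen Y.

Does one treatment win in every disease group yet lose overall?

Stage II: Drug A 83/146 = 56.8%, Regimen Y 7/10 = 70.0% → Regimen Y
Stage III: Drug A 15/30 = 50.0%, Regimen Y 32/52 = 61.5% → Regimen Y
Stage IV: Drug A 3/9 = 33.3%, Regimen Y 32/82 = 39.0% → Regimen Y
Overall: Drug A 101/185 = 54.6%, Regimen Y 71/144 = 49.3% → Drug A
Regimen Y wins each disease group but Drug A wins overall — the comparison reverses. Regimen Y's patients skew toward stage IV, which has a lower base rate.

Yes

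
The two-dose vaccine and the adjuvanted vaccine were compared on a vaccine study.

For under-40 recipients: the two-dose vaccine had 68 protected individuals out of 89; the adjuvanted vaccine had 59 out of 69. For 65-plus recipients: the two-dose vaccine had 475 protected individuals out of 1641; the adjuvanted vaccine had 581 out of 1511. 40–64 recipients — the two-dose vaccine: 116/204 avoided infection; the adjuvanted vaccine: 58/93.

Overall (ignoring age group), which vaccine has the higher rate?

Under-40: the two-dose vaccine 68/89 = 76.4%, the adjuvanted vaccine 59/69 = 85.5% → the adjuvanted vaccine
65-plus: the two-dose vaccine 475/1641 = 28.9%, the adjuvanted vaccine 581/1511 = 38.5% → the adjuvanted vaccine
40–64: the two-dose vaccine 116/204 = 56.9%, the adjuvanted vaccine 58/93 = 62.4% → the adjuvanted vaccine
Overall: the two-dose vaccine 659/1934 = 34.1%, the adjuvanted vaccine 698/1673 = 41.7% → the adjuvanted vaccine

the adjuvanted vaccine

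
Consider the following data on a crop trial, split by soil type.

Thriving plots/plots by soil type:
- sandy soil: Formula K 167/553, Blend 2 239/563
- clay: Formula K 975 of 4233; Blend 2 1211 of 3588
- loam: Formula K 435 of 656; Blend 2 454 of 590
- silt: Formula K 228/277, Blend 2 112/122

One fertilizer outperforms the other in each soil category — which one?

Blend 2

Sandy soil: Formula K 167/553 = 30.2%, Blend 2 239/563 = 42.5% → Blend 2
Clay: Formula K 975/4233 = 23.0%, Blend 2 1211/3588 = 33.8% → Blend 2
Loam: Formula K 435/656 = 66.3%, Blend 2 454/590 = 76.9% → Blend 2
Silt: Formula K 228/277 = 82.3%, Blend 2 112/122 = 91.8% → Blend 2
Blend 2 has the higher rate in all 4 groups.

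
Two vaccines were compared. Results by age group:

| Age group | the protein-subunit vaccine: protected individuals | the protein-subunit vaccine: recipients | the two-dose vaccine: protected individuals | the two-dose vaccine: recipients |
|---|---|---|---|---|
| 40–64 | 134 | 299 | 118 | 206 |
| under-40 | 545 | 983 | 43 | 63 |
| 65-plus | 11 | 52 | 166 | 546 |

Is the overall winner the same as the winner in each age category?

No

40–64: the protein-subunit vaccine 134/299 = 44.8%, the two-dose vaccine 118/206 = 57.3% → the two-dose vaccine
Under-40: the protein-subunit vaccine 545/983 = 55.4%, the two-dose vaccine 43/63 = 68.3% → the two-dose vaccine
65-plus: the protein-subunit vaccine 11/52 = 21.2%, the two-dose vaccine 166/546 = 30.4% → the two-dose vaccine
Overall: the protein-subunit vaccine 690/1334 = 51.7%, the two-dose vaccine 327/815 = 40.1% → the protein-subunit vaccine
The two-dose vaccine wins each age group but the protein-subunit vaccine wins overall — the comparison reverses. The two-dose vaccine's recipients skew toward 65-plus, which has a lower base rate.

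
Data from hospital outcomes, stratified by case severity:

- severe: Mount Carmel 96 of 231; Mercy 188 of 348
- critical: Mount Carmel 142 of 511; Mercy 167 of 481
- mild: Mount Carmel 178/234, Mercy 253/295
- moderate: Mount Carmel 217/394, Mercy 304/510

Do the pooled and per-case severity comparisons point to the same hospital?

Yes

Severe: Mount Carmel 96/231 = 41.6%, Mercy 188/348 = 54.0% → Mercy
Critical: Mount Carmel 142/511 = 27.8%, Mercy 167/481 = 34.7% → Mercy
Mild: Mount Carmel 178/234 = 76.1%, Mercy 253/295 = 85.8% → Mercy
Moderate: Mount Carmel 217/394 = 55.1%, Mercy 304/510 = 59.6% → Mercy
Overall: Mount Carmel 633/1370 = 46.2%, Mercy 912/1634 = 55.8% → Mercy
Mercy wins overall and in every case group — no reversal.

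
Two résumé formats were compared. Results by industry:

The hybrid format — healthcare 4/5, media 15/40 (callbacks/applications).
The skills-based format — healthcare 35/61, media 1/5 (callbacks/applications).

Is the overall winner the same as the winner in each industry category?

Healthcare: the hybrid format 4/5 = 80.0%, the skills-based format 35/61 = 57.4% → the hybrid format
Media: the hybrid format 15/40 = 37.5%, the skills-based format 1/5 = 20.0% → the hybrid format
Overall: the hybrid format 19/45 = 42.2%, the skills-based format 36/66 = 54.5% → the skills-based format
The hybrid format wins each industry group but the skills-based format wins overall — the comparison reverses. The hybrid format's applications skew toward media, which has a lower base rate.

No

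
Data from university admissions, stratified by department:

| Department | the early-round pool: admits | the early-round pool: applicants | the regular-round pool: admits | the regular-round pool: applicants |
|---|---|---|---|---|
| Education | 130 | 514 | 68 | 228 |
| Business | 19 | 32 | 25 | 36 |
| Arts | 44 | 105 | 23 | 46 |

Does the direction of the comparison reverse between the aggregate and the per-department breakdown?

No

Education: the early-round pool 130/514 = 25.3%, the regular-round pool 68/228 = 29.8% → the regular-round pool
Business: the early-round pool 19/32 = 59.4%, the regular-round pool 25/36 = 69.4% → the regular-round pool
Arts: the early-round pool 44/105 = 41.9%, the regular-round pool 23/46 = 50.0% → the regular-round pool
Overall: the early-round pool 193/651 = 29.6%, the regular-round pool 116/310 = 37.4% → the regular-round pool
The regular-round pool wins overall and in every department group — no reversal.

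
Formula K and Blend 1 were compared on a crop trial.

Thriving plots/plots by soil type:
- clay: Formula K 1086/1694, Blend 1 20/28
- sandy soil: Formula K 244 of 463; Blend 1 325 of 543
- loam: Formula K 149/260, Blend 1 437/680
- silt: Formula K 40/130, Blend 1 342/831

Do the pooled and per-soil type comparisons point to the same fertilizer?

No

Clay: Formula K 1086/1694 = 64.1%, Blend 1 20/28 = 71.4% → Blend 1
Sandy soil: Formula K 244/463 = 52.7%, Blend 1 325/543 = 59.9% → Blend 1
Loam: Formula K 149/260 = 57.3%, Blend 1 437/680 = 64.3% → Blend 1
Silt: Formula K 40/130 = 30.8%, Blend 1 342/831 = 41.2% → Blend 1
Overall: Formula K 1519/2547 = 59.6%, Blend 1 1124/2082 = 54.0% → Formula K
Blend 1 wins each soil group but Formula K wins overall — the comparison reverses. Blend 1's plots skew toward silt, which has a lower base rate.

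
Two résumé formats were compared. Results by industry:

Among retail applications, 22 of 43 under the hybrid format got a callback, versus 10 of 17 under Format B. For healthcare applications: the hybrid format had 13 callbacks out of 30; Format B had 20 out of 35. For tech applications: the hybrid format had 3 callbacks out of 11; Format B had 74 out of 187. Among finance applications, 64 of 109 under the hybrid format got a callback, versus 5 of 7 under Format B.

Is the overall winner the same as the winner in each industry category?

No

Retail: the hybrid format 22/43 = 51.2%, Format B 10/17 = 58.8% → Format B
Healthcare: the hybrid format 13/30 = 43.3%, Format B 20/35 = 57.1% → Format B
Tech: the hybrid format 3/11 = 27.3%, Format B 74/187 = 39.6% → Format B
Finance: the hybrid format 64/109 = 58.7%, Format B 5/7 = 71.4% → Format B
Overall: the hybrid format 102/193 = 52.8%, Format B 109/246 = 44.3% → the hybrid format
Format B wins each industry group but the hybrid format wins overall — the comparison reverses. Format B's applications skew toward tech, which has a lower base rate.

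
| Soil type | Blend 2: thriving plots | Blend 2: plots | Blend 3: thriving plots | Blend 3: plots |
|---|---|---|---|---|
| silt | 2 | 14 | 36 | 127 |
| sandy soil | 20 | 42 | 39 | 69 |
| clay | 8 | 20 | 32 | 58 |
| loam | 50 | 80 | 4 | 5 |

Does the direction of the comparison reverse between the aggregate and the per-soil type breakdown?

Yes

Silt: Blend 2 2/14 = 14.3%, Blend 3 36/127 = 28.3% → Blend 3
Sandy soil: Blend 2 20/42 = 47.6%, Blend 3 39/69 = 56.5% → Blend 3
Clay: Blend 2 8/20 = 40.0%, Blend 3 32/58 = 55.2% → Blend 3
Loam: Blend 2 50/80 = 62.5%, Blend 3 4/5 = 80.0% → Blend 3
Overall: Blend 2 80/156 = 51.3%, Blend 3 111/259 = 42.9% → Blend 2
Blend 3 wins each soil group but Blend 2 wins overall — the comparison reverses. Blend 3's plots skew toward silt, which has a lower base rate.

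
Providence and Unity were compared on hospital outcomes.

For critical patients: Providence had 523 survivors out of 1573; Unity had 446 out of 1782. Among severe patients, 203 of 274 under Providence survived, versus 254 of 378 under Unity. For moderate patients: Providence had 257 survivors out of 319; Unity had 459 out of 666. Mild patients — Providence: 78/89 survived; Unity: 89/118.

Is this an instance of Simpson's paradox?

Critical: Providence 523/1573 = 33.2%, Unity 446/1782 = 25.0% → Providence
Severe: Providence 203/274 = 74.1%, Unity 254/378 = 67.2% → Providence
Moderate: Providence 257/319 = 80.6%, Unity 459/666 = 68.9% → Providence
Mild: Providence 78/89 = 87.6%, Unity 89/118 = 75.4% → Providence
Overall: Providence 1061/2255 = 47.1%, Unity 1248/2944 = 42.4% → Providence
Providence wins overall and in every case group — no reversal.

No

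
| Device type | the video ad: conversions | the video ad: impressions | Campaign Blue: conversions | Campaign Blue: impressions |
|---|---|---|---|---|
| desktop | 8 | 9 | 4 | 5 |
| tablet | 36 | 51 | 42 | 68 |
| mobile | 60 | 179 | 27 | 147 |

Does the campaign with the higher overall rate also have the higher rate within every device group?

Desktop: the video ad 8/9 = 88.9%, Campaign Blue 4/5 = 80.0% → the video ad
Tablet: the video ad 36/51 = 70.6%, Campaign Blue 42/68 = 61.8% → the video ad
Mobile: the video ad 60/179 = 33.5%, Campaign Blue 27/147 = 18.4% → the video ad
Overall: the video ad 104/239 = 43.5%, Campaign Blue 73/220 = 33.2% → the video ad
The video ad wins overall and in every device group — no reversal.

Yes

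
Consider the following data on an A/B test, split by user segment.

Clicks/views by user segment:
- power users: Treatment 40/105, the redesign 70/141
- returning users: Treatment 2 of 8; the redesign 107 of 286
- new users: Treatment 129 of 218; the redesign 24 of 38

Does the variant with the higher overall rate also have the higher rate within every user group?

No

Power users: Treatment 40/105 = 38.1%, the redesign 70/141 = 49.6% → the redesign
Returning users: Treatment 2/8 = 25.0%, the redesign 107/286 = 37.4% → the redesign
New users: Treatment 129/218 = 59.2%, the redesign 24/38 = 63.2% → the redesign
Overall: Treatment 171/331 = 51.7%, the redesign 201/465 = 43.2% → Treatment
The redesign wins each user group but Treatment wins overall — the comparison reverses. The redesign's views skew toward returning users, which has a lower base rate.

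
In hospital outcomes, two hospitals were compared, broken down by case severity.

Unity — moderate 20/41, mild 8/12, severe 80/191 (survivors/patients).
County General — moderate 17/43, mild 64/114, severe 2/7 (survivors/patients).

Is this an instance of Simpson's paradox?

Moderate: Unity 20/41 = 48.8%, County General 17/43 = 39.5% → Unity
Mild: Unity 8/12 = 66.7%, County General 64/114 = 56.1% → Unity
Severe: Unity 80/191 = 41.9%, County General 2/7 = 28.6% → Unity
Overall: Unity 108/244 = 44.3%, County General 83/164 = 50.6% → County General
Unity wins each case group but County General wins overall — the comparison reverses. Unity's patients skew toward severe, which has a lower base rate.

Yes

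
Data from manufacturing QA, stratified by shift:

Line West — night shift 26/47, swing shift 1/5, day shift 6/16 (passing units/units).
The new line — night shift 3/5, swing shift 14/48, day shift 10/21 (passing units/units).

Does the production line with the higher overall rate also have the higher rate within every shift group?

No

Night shift: Line West 26/47 = 55.3%, the new line 3/5 = 60.0% → the new line
Swing shift: Line West 1/5 = 20.0%, the new line 14/48 = 29.2% → the new line
Day shift: Line West 6/16 = 37.5%, the new line 10/21 = 47.6% → the new line
Overall: Line West 33/68 = 48.5%, the new line 27/74 = 36.5% → Line West
The new line wins each shift group but Line West wins overall — the comparison reverses. The new line's units skew toward swing shift, which has a lower base rate.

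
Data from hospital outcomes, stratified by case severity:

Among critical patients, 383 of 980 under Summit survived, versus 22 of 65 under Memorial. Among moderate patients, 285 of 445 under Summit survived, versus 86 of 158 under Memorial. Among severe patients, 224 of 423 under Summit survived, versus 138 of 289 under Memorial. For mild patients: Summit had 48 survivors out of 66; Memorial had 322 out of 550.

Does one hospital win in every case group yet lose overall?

Yes

Critical: Summit 383/980 = 39.1%, Memorial 22/65 = 33.8% → Summit
Moderate: Summit 285/445 = 64.0%, Memorial 86/158 = 54.4% → Summit
Severe: Summit 224/423 = 53.0%, Memorial 138/289 = 47.8% → Summit
Mild: Summit 48/66 = 72.7%, Memorial 322/550 = 58.5% → Summit
Overall: Summit 940/1914 = 49.1%, Memorial 568/1062 = 53.5% → Memorial
Summit wins each case group but Memorial wins overall — the comparison reverses. Summit's patients skew toward critical, which has a lower base rate.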